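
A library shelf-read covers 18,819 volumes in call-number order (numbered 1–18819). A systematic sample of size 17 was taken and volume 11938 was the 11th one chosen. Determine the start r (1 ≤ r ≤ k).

k = 18819/17 = 1107
r = 11938 − (11−1)×1107 = 11938 − 11070 = 868

868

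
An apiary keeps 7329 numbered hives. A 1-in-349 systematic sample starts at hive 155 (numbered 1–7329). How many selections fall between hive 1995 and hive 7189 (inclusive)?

k = 349
First selection ≥ 1995: 155 + ⌈(1995−155)/349⌉·349 = 155 + 6×349 = 2249
Last selection ≤ 7189: 155 + ⌊(7189−155)/349⌋·349 = 155 + 20×349 = 7135
Count = 20 − 6 + 1 = 15

15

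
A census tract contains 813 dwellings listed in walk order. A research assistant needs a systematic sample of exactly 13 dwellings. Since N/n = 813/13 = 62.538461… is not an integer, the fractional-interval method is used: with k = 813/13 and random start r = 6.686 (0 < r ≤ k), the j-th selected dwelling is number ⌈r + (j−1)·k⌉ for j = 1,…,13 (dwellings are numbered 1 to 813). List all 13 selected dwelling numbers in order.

7, 70, 132, 195, 257, 320, 382, 445, 507, 570, 633, 695, 758

j=1: r + 0k = 6.686 → ⌈·⌉ = 7
j=2: r + 1k = 69.224461… → ⌈·⌉ = 70
j=3: r + 2k = 131.762923… → ⌈·⌉ = 132
j=4: r + 3k = 194.301384… → ⌈·⌉ = 195
j=5: r + 4k = 256.839846… → ⌈·⌉ = 257
j=6: r + 5k = 319.378307… → ⌈·⌉ = 320
j=7: r + 6k = 381.916769… → ⌈·⌉ = 382
j=8: r + 7k = 444.455230… → ⌈·⌉ = 445
j=9: r + 8k = 506.993692… → ⌈·⌉ = 507
j=10: r + 9k = 569.532153… → ⌈·⌉ = 570
j=11: r + 10k = 632.070615… → ⌈·⌉ = 633
j=12: r + 11k = 694.609076… → ⌈·⌉ = 695
j=13: r + 12k = 757.147538… → ⌈·⌉ = 758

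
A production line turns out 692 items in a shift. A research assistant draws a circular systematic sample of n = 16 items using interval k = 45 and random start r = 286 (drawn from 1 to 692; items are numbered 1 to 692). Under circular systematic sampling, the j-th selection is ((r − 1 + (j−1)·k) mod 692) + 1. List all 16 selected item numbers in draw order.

Selection 1: 286
Selection 2: 286 + 45 = 331
Selection 3: 331 + 45 = 376
Selection 4: 376 + 45 = 421
Selection 5: 421 + 45 = 466
Selection 6: 466 + 45 = 511
Selection 7: 511 + 45 = 556
Selection 8: 556 + 45 = 601
Selection 9: 601 + 45 = 646
Selection 10: 646 + 45 = 691
Selection 11: 691 + 45 = 736 → 736 − 692 = 44
Selection 12: 44 + 45 = 89
Selection 13: 89 + 45 = 134
Selection 14: 134 + 45 = 179
Selection 15: 179 + 45 = 224
Selection 16: 224 + 45 = 269

286, 331, 376, 421, 466, 511, 556, 601, 646, 691, 44, 89, 134, 179, 224, 269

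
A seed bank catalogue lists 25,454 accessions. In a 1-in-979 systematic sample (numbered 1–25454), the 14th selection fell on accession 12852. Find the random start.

125

k = 979
r = 12852 − (14−1)×979 = 12852 − 12727 = 125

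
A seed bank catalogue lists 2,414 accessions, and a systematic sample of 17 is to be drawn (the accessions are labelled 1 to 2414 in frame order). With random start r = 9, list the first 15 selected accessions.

9, 151, 293, 435, 577, 719, 861, 1003, 1145, 1287, 1429, 1571, 1713, 1855, 1997

k = N/n = 2414/17 = 142
accession 1: 9
accession 2: 9 + 142 = 151
accession 3: 151 + 142 = 293
accession 4: 293 + 142 = 435
accession 5: 435 + 142 = 577
accession 6: 577 + 142 = 719
accession 7: 719 + 142 = 861
accession 8: 861 + 142 = 1003
accession 9: 1003 + 142 = 1145
accession 10: 1145 + 142 = 1287
accession 11: 1287 + 142 = 1429
accession 12: 1429 + 142 = 1571
accession 13: 1571 + 142 = 1713
accession 14: 1713 + 142 = 1855
accession 15: 1855 + 142 = 1997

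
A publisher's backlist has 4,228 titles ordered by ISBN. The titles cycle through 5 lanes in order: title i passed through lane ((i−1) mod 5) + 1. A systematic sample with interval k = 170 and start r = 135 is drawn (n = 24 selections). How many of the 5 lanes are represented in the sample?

1

Consecutive selections differ by k = 170, so their lane numbers differ by 170 mod 5 = 0.
gcd(170, 5) = 5, so the sample visits 5/5 = 1 distinct residues mod 5.
Start 135 is lane 5; the lanes hit are 5.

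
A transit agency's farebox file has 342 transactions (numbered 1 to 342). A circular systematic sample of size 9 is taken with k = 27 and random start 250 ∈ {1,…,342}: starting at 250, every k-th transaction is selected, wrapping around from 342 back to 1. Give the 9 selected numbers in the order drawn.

250, 277, 304, 331, 16, 43, 70, 97, 124

Selection 1: 250
Selection 2: 250 + 27 = 277
Selection 3: 277 + 27 = 304
Selection 4: 304 + 27 = 331
Selection 5: 331 + 27 = 358 → 358 − 342 = 16
Selection 6: 16 + 27 = 43
Selection 7: 43 + 27 = 70
Selection 8: 70 + 27 = 97
Selection 9: 97 + 27 = 124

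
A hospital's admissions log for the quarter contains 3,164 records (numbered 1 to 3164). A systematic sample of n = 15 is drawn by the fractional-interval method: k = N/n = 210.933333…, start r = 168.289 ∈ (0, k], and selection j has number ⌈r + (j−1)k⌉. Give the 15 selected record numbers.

169, 380, 591, 802, 1013, 1223, 1434, 1645, 1856, 2067, 2278, 2489, 2700, 2911, 3122

j=1: r + 0k = 168.289 → ⌈·⌉ = 169
j=2: r + 1k = 379.222333… → ⌈·⌉ = 380
j=3: r + 2k = 590.155666… → ⌈·⌉ = 591
j=4: r + 3k = 801.089 → ⌈·⌉ = 802
j=5: r + 4k = 1012.022333… → ⌈·⌉ = 1013
j=6: r + 5k = 1222.955666… → ⌈·⌉ = 1223
j=7: r + 6k = 1433.889 → ⌈·⌉ = 1434
j=8: r + 7k = 1644.822333… → ⌈·⌉ = 1645
j=9: r + 8k = 1855.755666… → ⌈·⌉ = 1856
j=10: r + 9k = 2066.689 → ⌈·⌉ = 2067
j=11: r + 10k = 2277.622333… → ⌈·⌉ = 2278
j=12: r + 11k = 2488.555666… → ⌈·⌉ = 2489
j=13: r + 12k = 2699.489 → ⌈·⌉ = 2700
j=14: r + 13k = 2910.422333… → ⌈·⌉ = 2911
j=15: r + 14k = 3121.355666… → ⌈·⌉ = 3122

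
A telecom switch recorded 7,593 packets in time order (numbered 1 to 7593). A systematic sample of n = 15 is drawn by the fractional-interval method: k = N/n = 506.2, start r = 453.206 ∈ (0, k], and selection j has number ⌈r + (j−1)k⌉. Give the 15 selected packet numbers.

454, 960, 1466, 1972, 2479, 2985, 3491, 3997, 4503, 5010, 5516, 6022, 6528, 7034, 7541

j=1: r + 0k = 453.206 → ⌈·⌉ = 454
j=2: r + 1k = 959.406 → ⌈·⌉ = 960
j=3: r + 2k = 1465.606 → ⌈·⌉ = 1466
j=4: r + 3k = 1971.806 → ⌈·⌉ = 1972
j=5: r + 4k = 2478.006 → ⌈·⌉ = 2479
j=6: r + 5k = 2984.206 → ⌈·⌉ = 2985
j=7: r + 6k = 3490.406 → ⌈·⌉ = 3491
j=8: r + 7k = 3996.606 → ⌈·⌉ = 3997
j=9: r + 8k = 4502.806 → ⌈·⌉ = 4503
j=10: r + 9k = 5009.006 → ⌈·⌉ = 5010
j=11: r + 10k = 5515.206 → ⌈·⌉ = 5516
j=12: r + 11k = 6021.406 → ⌈·⌉ = 6022
j=13: r + 12k = 6527.606 → ⌈·⌉ = 6528
j=14: r + 13k = 7033.806 → ⌈·⌉ = 7034
j=15: r + 14k = 7540.006 → ⌈·⌉ = 7541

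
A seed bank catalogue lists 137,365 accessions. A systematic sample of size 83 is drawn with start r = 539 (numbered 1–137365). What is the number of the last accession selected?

k = 137365/83 = 1655
83rd selection = r + (83−1)·k = 539 + 82×1655 = 539 + 135710 = 136249

136249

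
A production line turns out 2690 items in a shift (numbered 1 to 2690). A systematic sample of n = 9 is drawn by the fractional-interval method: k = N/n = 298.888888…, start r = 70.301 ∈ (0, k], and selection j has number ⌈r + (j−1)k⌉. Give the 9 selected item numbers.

71, 370, 669, 967, 1266, 1565, 1864, 2163, 2462

j=1: r + 0k = 70.301 → ⌈·⌉ = 71
j=2: r + 1k = 369.189888… → ⌈·⌉ = 370
j=3: r + 2k = 668.078777… → ⌈·⌉ = 669
j=4: r + 3k = 966.967666… → ⌈·⌉ = 967
j=5: r + 4k = 1265.856555… → ⌈·⌉ = 1266
j=6: r + 5k = 1564.745444… → ⌈·⌉ = 1565
j=7: r + 6k = 1863.634333… → ⌈·⌉ = 1864
j=8: r + 7k = 2162.523222… → ⌈·⌉ = 2163
j=9: r + 8k = 2461.412111… → ⌈·⌉ = 2462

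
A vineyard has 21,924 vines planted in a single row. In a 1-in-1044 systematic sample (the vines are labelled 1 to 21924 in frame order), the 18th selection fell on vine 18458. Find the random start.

k = 1044
r = 18458 − (18−1)×1044 = 18458 − 17748 = 710

710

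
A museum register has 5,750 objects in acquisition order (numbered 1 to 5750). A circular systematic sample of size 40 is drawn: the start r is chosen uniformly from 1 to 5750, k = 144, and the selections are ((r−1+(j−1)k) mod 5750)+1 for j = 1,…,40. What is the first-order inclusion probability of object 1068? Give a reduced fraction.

For each position j, as r ranges over 1…5750 the j-th selection hits every object exactly once, so object 1068 is selected for exactly 40 of the 5750 starts.
Inclusion probability = 40/5750 = 4/575.

4/575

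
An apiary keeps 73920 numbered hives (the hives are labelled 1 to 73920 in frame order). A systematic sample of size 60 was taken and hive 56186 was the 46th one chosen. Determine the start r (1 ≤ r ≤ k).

746

k = 73920/60 = 1232
r = 56186 − (46−1)×1232 = 56186 − 55440 = 746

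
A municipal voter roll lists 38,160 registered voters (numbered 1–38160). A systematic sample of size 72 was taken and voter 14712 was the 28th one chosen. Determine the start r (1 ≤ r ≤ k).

k = 38160/72 = 530
r = 14712 − (28−1)×530 = 14712 − 14310 = 402

402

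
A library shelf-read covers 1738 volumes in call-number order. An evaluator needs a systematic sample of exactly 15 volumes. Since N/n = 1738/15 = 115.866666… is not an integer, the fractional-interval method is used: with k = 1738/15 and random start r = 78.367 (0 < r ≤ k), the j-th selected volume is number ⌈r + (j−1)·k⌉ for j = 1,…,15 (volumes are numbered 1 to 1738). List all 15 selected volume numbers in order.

j=1: r + 0k = 78.367 → ⌈·⌉ = 79
j=2: r + 1k = 194.233666… → ⌈·⌉ = 195
j=3: r + 2k = 310.100333… → ⌈·⌉ = 311
j=4: r + 3k = 425.967 → ⌈·⌉ = 426
j=5: r + 4k = 541.833666… → ⌈·⌉ = 542
j=6: r + 5k = 657.700333… → ⌈·⌉ = 658
j=7: r + 6k = 773.567 → ⌈·⌉ = 774
j=8: r + 7k = 889.433666… → ⌈·⌉ = 890
j=9: r + 8k = 1005.300333… → ⌈·⌉ = 1006
j=10: r + 9k = 1121.167 → ⌈·⌉ = 1122
j=11: r + 10k = 1237.033666… → ⌈·⌉ = 1238
j=12: r + 11k = 1352.900333… → ⌈·⌉ = 1353
j=13: r + 12k = 1468.767 → ⌈·⌉ = 1469
j=14: r + 13k = 1584.633666… → ⌈·⌉ = 1585
j=15: r + 14k = 1700.500333… → ⌈·⌉ = 1701

79, 195, 311, 426, 542, 658, 774, 890, 1006, 1122, 1238, 1353, 1469, 1585, 1701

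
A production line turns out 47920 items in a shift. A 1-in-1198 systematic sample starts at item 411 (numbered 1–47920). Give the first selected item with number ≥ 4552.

5203

k = 1198
Steps past start: ⌈(4552 − 411)/1198⌉ = ⌈4141/1198⌉ = 4
Selected item: 411 + 4×1198 = 5203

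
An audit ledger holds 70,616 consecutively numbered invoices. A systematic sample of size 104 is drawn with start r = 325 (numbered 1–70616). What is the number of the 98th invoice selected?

k = 70616/104 = 679
98th selection = r + (98−1)·k = 325 + 97×679 = 325 + 65863 = 66188

66188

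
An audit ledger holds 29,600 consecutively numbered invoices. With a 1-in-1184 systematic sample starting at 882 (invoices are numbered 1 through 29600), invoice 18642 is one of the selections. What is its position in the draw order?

16

k = 1184
position = (18642 − 882)/1184 + 1 = 17760/1184 + 1 = 15 + 1 = 16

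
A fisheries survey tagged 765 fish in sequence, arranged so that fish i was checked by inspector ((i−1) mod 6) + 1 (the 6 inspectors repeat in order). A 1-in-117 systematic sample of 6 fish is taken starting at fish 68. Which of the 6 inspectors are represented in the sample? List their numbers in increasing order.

Consecutive selections differ by k = 117, so their inspector numbers differ by 117 mod 6 = 3.
gcd(117, 6) = 3, so the sample visits 6/3 = 2 distinct residues mod 6.
Start 68 is inspector 2; the inspectors hit are 2, 5.

2, 5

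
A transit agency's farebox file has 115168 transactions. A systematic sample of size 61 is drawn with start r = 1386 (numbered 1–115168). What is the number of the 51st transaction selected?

k = 115168/61 = 1888
51st selection = r + (51−1)·k = 1386 + 50×1888 = 1386 + 94400 = 95786

95786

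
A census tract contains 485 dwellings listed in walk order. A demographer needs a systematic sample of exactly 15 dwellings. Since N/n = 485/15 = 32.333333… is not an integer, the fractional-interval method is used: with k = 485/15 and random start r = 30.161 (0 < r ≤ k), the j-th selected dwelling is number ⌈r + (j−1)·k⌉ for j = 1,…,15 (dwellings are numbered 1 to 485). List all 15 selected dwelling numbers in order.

31, 63, 95, 128, 160, 192, 225, 257, 289, 322, 354, 386, 419, 451, 483

j=1: r + 0k = 30.161 → ⌈·⌉ = 31
j=2: r + 1k = 62.494333… → ⌈·⌉ = 63
j=3: r + 2k = 94.827666… → ⌈·⌉ = 95
j=4: r + 3k = 127.161 → ⌈·⌉ = 128
j=5: r + 4k = 159.494333… → ⌈·⌉ = 160
j=6: r + 5k = 191.827666… → ⌈·⌉ = 192
j=7: r + 6k = 224.161 → ⌈·⌉ = 225
j=8: r + 7k = 256.494333… → ⌈·⌉ = 257
j=9: r + 8k = 288.827666… → ⌈·⌉ = 289
j=10: r + 9k = 321.161 → ⌈·⌉ = 322
j=11: r + 10k = 353.494333… → ⌈·⌉ = 354
j=12: r + 11k = 385.827666… → ⌈·⌉ = 386
j=13: r + 12k = 418.161 → ⌈·⌉ = 419
j=14: r + 13k = 450.494333… → ⌈·⌉ = 451
j=15: r + 14k = 482.827666… → ⌈·⌉ = 483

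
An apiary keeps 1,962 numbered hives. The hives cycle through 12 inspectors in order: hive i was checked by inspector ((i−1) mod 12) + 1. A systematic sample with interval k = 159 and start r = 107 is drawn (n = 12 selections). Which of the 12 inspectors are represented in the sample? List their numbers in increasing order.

2, 5, 8, 11

Consecutive selections differ by k = 159, so their inspector numbers differ by 159 mod 12 = 3.
gcd(159, 12) = 3, so the sample visits 12/3 = 4 distinct residues mod 12.
Start 107 is inspector 11; the inspectors hit are 2, 5, 8, 11.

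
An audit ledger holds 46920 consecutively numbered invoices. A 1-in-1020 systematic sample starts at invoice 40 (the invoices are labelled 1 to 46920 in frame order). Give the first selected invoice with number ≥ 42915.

43900

k = 1020
Steps past start: ⌈(42915 − 40)/1020⌉ = ⌈42875/1020⌉ = 43
Selected invoice: 40 + 43×1020 = 43900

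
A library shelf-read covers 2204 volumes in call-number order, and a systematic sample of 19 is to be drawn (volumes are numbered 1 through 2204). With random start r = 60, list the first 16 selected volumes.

k = N/n = 2204/19 = 116
volume 1: 60
volume 2: 60 + 116 = 176
volume 3: 176 + 116 = 292
volume 4: 292 + 116 = 408
volume 5: 408 + 116 = 524
volume 6: 524 + 116 = 640
volume 7: 640 + 116 = 756
volume 8: 756 + 116 = 872
volume 9: 872 + 116 = 988
volume 10: 988 + 116 = 1104
volume 11: 1104 + 116 = 1220
volume 12: 1220 + 116 = 1336
volume 13: 1336 + 116 = 1452
volume 14: 1452 + 116 = 1568
volume 15: 1568 + 116 = 1684
volume 16: 1684 + 116 = 1800

60, 176, 292, 408, 524, 640, 756, 872, 988, 1104, 1220, 1336, 1452, 1568, 1684, 1800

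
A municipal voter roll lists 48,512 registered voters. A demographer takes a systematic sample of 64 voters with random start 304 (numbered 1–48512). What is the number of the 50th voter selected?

37446

k = 48512/64 = 758
50th selection = r + (50−1)·k = 304 + 49×758 = 304 + 37142 = 37446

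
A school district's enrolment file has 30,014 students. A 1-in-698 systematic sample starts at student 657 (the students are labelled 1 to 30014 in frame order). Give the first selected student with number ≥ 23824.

k = 698
Steps past start: ⌈(23824 − 657)/698⌉ = ⌈23167/698⌉ = 34
Selected student: 657 + 34×698 = 24389

24389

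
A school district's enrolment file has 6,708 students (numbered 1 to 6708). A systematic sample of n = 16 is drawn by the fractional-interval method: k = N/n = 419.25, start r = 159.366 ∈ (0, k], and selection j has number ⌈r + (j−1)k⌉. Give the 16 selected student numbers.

j=1: r + 0k = 159.366 → ⌈·⌉ = 160
j=2: r + 1k = 578.616 → ⌈·⌉ = 579
j=3: r + 2k = 997.866 → ⌈·⌉ = 998
j=4: r + 3k = 1417.116 → ⌈·⌉ = 1418
j=5: r + 4k = 1836.366 → ⌈·⌉ = 1837
j=6: r + 5k = 2255.616 → ⌈·⌉ = 2256
j=7: r + 6k = 2674.866 → ⌈·⌉ = 2675
j=8: r + 7k = 3094.116 → ⌈·⌉ = 3095
j=9: r + 8k = 3513.366 → ⌈·⌉ = 3514
j=10: r + 9k = 3932.616 → ⌈·⌉ = 3933
j=11: r + 10k = 4351.866 → ⌈·⌉ = 4352
j=12: r + 11k = 4771.116 → ⌈·⌉ = 4772
j=13: r + 12k = 5190.366 → ⌈·⌉ = 5191
j=14: r + 13k = 5609.616 → ⌈·⌉ = 5610
j=15: r + 14k = 6028.866 → ⌈·⌉ = 6029
j=16: r + 15k = 6448.116 → ⌈·⌉ = 6449

160, 579, 998, 1418, 1837, 2256, 2675, 3095, 3514, 3933, 4352, 4772, 5191, 5610, 6029, 6449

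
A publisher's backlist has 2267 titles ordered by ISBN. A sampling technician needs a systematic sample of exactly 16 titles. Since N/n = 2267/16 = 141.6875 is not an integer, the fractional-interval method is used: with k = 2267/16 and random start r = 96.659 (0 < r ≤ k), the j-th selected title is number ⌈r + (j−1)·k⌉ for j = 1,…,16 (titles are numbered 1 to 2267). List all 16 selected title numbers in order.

j=1: r + 0k = 96.659 → ⌈·⌉ = 97
j=2: r + 1k = 238.3465 → ⌈·⌉ = 239
j=3: r + 2k = 380.034 → ⌈·⌉ = 381
j=4: r + 3k = 521.7215 → ⌈·⌉ = 522
j=5: r + 4k = 663.409 → ⌈·⌉ = 664
j=6: r + 5k = 805.0965 → ⌈·⌉ = 806
j=7: r + 6k = 946.784 → ⌈·⌉ = 947
j=8: r + 7k = 1088.4715 → ⌈·⌉ = 1089
j=9: r + 8k = 1230.159 → ⌈·⌉ = 1231
j=10: r + 9k = 1371.8465 → ⌈·⌉ = 1372
j=11: r + 10k = 1513.534 → ⌈·⌉ = 1514
j=12: r + 11k = 1655.2215 → ⌈·⌉ = 1656
j=13: r + 12k = 1796.909 → ⌈·⌉ = 1797
j=14: r + 13k = 1938.5965 → ⌈·⌉ = 1939
j=15: r + 14k = 2080.284 → ⌈·⌉ = 2081
j=16: r + 15k = 2221.9715 → ⌈·⌉ = 2222

97, 239, 381, 522, 664, 806, 947, 1089, 1231, 1372, 1514, 1656, 1797, 1939, 2081, 2222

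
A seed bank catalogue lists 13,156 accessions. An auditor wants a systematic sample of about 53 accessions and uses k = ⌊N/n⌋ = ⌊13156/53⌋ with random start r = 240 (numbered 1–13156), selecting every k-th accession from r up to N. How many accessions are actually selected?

k = ⌊13156/53⌋ = 248
Achieved size = ⌊(13156 − 240)/248⌋ + 1 = ⌊12916/248⌋ + 1 = 52 + 1 = 53
(last selection: 240 + 52×248 = 13136 ≤ 13156; next would be 13384 > 13156)

53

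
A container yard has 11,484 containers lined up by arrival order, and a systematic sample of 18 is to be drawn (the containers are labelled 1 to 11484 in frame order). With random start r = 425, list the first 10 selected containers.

425, 1063, 1701, 2339, 2977, 3615, 4253, 4891, 5529, 6167

k = N/n = 11484/18 = 638
container 1: 425
container 2: 425 + 638 = 1063
container 3: 1063 + 638 = 1701
container 4: 1701 + 638 = 2339
container 5: 2339 + 638 = 2977
container 6: 2977 + 638 = 3615
container 7: 3615 + 638 = 4253
container 8: 4253 + 638 = 4891
container 9: 4891 + 638 = 5529
container 10: 5529 + 638 = 6167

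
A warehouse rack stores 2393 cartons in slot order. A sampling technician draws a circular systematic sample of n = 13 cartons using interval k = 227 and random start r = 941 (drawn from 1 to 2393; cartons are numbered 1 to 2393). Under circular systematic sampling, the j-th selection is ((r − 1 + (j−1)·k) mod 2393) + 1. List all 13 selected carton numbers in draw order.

Selection 1: 941
Selection 2: 941 + 227 = 1168
Selection 3: 1168 + 227 = 1395
Selection 4: 1395 + 227 = 1622
Selection 5: 1622 + 227 = 1849
Selection 6: 1849 + 227 = 2076
Selection 7: 2076 + 227 = 2303
Selection 8: 2303 + 227 = 2530 → 2530 − 2393 = 137
Selection 9: 137 + 227 = 364
Selection 10: 364 + 227 = 591
Selection 11: 591 + 227 = 818
Selection 12: 818 + 227 = 1045
Selection 13: 1045 + 227 = 1272

941, 1168, 1395, 1622, 1849, 2076, 2303, 137, 364, 591, 818, 1045, 1272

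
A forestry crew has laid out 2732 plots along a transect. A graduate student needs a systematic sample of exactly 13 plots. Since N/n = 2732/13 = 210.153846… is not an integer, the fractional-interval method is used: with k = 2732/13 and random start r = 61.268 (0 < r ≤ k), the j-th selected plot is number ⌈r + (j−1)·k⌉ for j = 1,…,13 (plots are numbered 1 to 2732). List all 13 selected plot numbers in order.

j=1: r + 0k = 61.268 → ⌈·⌉ = 62
j=2: r + 1k = 271.421846… → ⌈·⌉ = 272
j=3: r + 2k = 481.575692… → ⌈·⌉ = 482
j=4: r + 3k = 691.729538… → ⌈·⌉ = 692
j=5: r + 4k = 901.883384… → ⌈·⌉ = 902
j=6: r + 5k = 1112.037230… → ⌈·⌉ = 1113
j=7: r + 6k = 1322.191076… → ⌈·⌉ = 1323
j=8: r + 7k = 1532.344923… → ⌈·⌉ = 1533
j=9: r + 8k = 1742.498769… → ⌈·⌉ = 1743
j=10: r + 9k = 1952.652615… → ⌈·⌉ = 1953
j=11: r + 10k = 2162.806461… → ⌈·⌉ = 2163
j=12: r + 11k = 2372.960307… → ⌈·⌉ = 2373
j=13: r + 12k = 2583.114153… → ⌈·⌉ = 2584

62, 272, 482, 692, 902, 1113, 1323, 1533, 1743, 1953, 2163, 2373, 2584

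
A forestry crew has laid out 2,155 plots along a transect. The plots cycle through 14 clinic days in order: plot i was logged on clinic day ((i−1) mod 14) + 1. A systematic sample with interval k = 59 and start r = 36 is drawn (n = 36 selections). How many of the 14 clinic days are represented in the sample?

14

Consecutive selections differ by k = 59, so their clinic day numbers differ by 59 mod 14 = 3.
gcd(59, 14) = 1, so the sample visits 14/1 = 14 distinct residues mod 14.
Start 36 is clinic day 8; the clinic days hit are 1, 2, 3, 4, 5, 6, 7, 8, 9, 10, 11, 12, 13, 14.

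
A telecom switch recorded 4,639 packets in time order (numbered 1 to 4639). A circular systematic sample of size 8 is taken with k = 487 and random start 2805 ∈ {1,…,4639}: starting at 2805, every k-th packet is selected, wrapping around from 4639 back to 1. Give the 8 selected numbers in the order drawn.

2805, 3292, 3779, 4266, 114, 601, 1088, 1575

Selection 1: 2805
Selection 2: 2805 + 487 = 3292
Selection 3: 3292 + 487 = 3779
Selection 4: 3779 + 487 = 4266
Selection 5: 4266 + 487 = 4753 → 4753 − 4639 = 114
Selection 6: 114 + 487 = 601
Selection 7: 601 + 487 = 1088
Selection 8: 1088 + 487 = 1575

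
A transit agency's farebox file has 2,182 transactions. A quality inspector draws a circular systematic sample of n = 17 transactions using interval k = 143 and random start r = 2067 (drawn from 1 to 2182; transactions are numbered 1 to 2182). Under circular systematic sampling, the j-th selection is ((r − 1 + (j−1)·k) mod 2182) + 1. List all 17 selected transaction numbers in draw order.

2067, 28, 171, 314, 457, 600, 743, 886, 1029, 1172, 1315, 1458, 1601, 1744, 1887, 2030, 2173

Selection 1: 2067
Selection 2: 2067 + 143 = 2210 → 2210 − 2182 = 28
Selection 3: 28 + 143 = 171
Selection 4: 171 + 143 = 314
Selection 5: 314 + 143 = 457
Selection 6: 457 + 143 = 600
Selection 7: 600 + 143 = 743
Selection 8: 743 + 143 = 886
Selection 9: 886 + 143 = 1029
Selection 10: 1029 + 143 = 1172
Selection 11: 1172 + 143 = 1315
Selection 12: 1315 + 143 = 1458
Selection 13: 1458 + 143 = 1601
Selection 14: 1601 + 143 = 1744
Selection 15: 1744 + 143 = 1887
Selection 16: 1887 + 143 = 2030
Selection 17: 2030 + 143 = 2173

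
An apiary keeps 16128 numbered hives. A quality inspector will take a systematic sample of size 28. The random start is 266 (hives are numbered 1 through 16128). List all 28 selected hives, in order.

266, 842, 1418, 1994, 2570, 3146, 3722, 4298, 4874, 5450, 6026, 6602, 7178, 7754, 8330, 8906, 9482, 10058, 10634, 11210, 11786, 12362, 12938, 13514, 14090, 14666, 15242, 15818

k = N/n = 16128/28 = 576
hive 1: 266
hive 2: 266 + 576 = 842
hive 3: 842 + 576 = 1418
hive 4: 1418 + 576 = 1994
hive 5: 1994 + 576 = 2570
hive 6: 2570 + 576 = 3146
hive 7: 3146 + 576 = 3722
hive 8: 3722 + 576 = 4298
hive 9: 4298 + 576 = 4874
hive 10: 4874 + 576 = 5450
hive 11: 5450 + 576 = 6026
hive 12: 6026 + 576 = 6602
hive 13: 6602 + 576 = 7178
hive 14: 7178 + 576 = 7754
hive 15: 7754 + 576 = 8330
hive 16: 8330 + 576 = 8906
hive 17: 8906 + 576 = 9482
hive 18: 9482 + 576 = 10058
hive 19: 10058 + 576 = 10634
hive 20: 10634 + 576 = 11210
hive 21: 11210 + 576 = 11786
hive 22: 11786 + 576 = 12362
hive 23: 12362 + 576 = 12938
hive 24: 12938 + 576 = 13514
hive 25: 13514 + 576 = 14090
hive 26: 14090 + 576 = 14666
hive 27: 14666 + 576 = 15242
hive 28: 15242 + 576 = 15818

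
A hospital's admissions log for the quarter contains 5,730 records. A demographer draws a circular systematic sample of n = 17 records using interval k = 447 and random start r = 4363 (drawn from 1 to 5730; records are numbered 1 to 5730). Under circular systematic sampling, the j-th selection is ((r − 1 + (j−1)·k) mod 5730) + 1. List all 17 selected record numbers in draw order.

4363, 4810, 5257, 5704, 421, 868, 1315, 1762, 2209, 2656, 3103, 3550, 3997, 4444, 4891, 5338, 55

Selection 1: 4363
Selection 2: 4363 + 447 = 4810
Selection 3: 4810 + 447 = 5257
Selection 4: 5257 + 447 = 5704
Selection 5: 5704 + 447 = 6151 → 6151 − 5730 = 421
Selection 6: 421 + 447 = 868
Selection 7: 868 + 447 = 1315
Selection 8: 1315 + 447 = 1762
Selection 9: 1762 + 447 = 2209
Selection 10: 2209 + 447 = 2656
Selection 11: 2656 + 447 = 3103
Selection 12: 3103 + 447 = 3550
Selection 13: 3550 + 447 = 3997
Selection 14: 3997 + 447 = 4444
Selection 15: 4444 + 447 = 4891
Selection 16: 4891 + 447 = 5338
Selection 17: 5338 + 447 = 5785 → 5785 − 5730 = 55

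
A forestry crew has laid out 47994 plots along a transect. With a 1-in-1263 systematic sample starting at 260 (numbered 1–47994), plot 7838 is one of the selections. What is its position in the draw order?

k = 1263
position = (7838 − 260)/1263 + 1 = 7578/1263 + 1 = 6 + 1 = 7

7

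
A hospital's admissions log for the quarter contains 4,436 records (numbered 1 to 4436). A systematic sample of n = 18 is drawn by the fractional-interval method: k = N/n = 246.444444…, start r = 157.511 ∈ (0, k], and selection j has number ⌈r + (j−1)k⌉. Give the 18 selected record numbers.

158, 404, 651, 897, 1144, 1390, 1637, 1883, 2130, 2376, 2622, 2869, 3115, 3362, 3608, 3855, 4101, 4348

j=1: r + 0k = 157.511 → ⌈·⌉ = 158
j=2: r + 1k = 403.955444… → ⌈·⌉ = 404
j=3: r + 2k = 650.399888… → ⌈·⌉ = 651
j=4: r + 3k = 896.844333… → ⌈·⌉ = 897
j=5: r + 4k = 1143.288777… → ⌈·⌉ = 1144
j=6: r + 5k = 1389.733222… → ⌈·⌉ = 1390
j=7: r + 6k = 1636.177666… → ⌈·⌉ = 1637
j=8: r + 7k = 1882.622111… → ⌈·⌉ = 1883
j=9: r + 8k = 2129.066555… → ⌈·⌉ = 2130
j=10: r + 9k = 2375.511 → ⌈·⌉ = 2376
j=11: r + 10k = 2621.955444… → ⌈·⌉ = 2622
j=12: r + 11k = 2868.399888… → ⌈·⌉ = 2869
j=13: r + 12k = 3114.844333… → ⌈·⌉ = 3115
j=14: r + 13k = 3361.288777… → ⌈·⌉ = 3362
j=15: r + 14k = 3607.733222… → ⌈·⌉ = 3608
j=16: r + 15k = 3854.177666… → ⌈·⌉ = 3855
j=17: r + 16k = 4100.622111… → ⌈·⌉ = 4101
j=18: r + 17k = 4347.066555… → ⌈·⌉ = 4348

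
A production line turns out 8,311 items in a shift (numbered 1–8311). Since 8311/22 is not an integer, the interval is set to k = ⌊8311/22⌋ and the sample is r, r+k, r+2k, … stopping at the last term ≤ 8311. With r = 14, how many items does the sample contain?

k = ⌊8311/22⌋ = 377
Achieved size = ⌊(8311 − 14)/377⌋ + 1 = ⌊8297/377⌋ + 1 = 22 + 1 = 23
(last selection: 14 + 22×377 = 8308 ≤ 8311; next would be 8685 > 8311)

23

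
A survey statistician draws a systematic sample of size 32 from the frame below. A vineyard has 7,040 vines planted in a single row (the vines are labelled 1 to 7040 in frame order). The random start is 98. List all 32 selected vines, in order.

98, 318, 538, 758, 978, 1198, 1418, 1638, 1858, 2078, 2298, 2518, 2738, 2958, 3178, 3398, 3618, 3838, 4058, 4278, 4498, 4718, 4938, 5158, 5378, 5598, 5818, 6038, 6258, 6478, 6698, 6918

k = N/n = 7040/32 = 220
vine 1: 98
vine 2: 98 + 220 = 318
vine 3: 318 + 220 = 538
vine 4: 538 + 220 = 758
vine 5: 758 + 220 = 978
vine 6: 978 + 220 = 1198
vine 7: 1198 + 220 = 1418
vine 8: 1418 + 220 = 1638
vine 9: 1638 + 220 = 1858
vine 10: 1858 + 220 = 2078
vine 11: 2078 + 220 = 2298
vine 12: 2298 + 220 = 2518
vine 13: 2518 + 220 = 2738
vine 14: 2738 + 220 = 2958
vine 15: 2958 + 220 = 3178
vine 16: 3178 + 220 = 3398
vine 17: 3398 + 220 = 3618
vine 18: 3618 + 220 = 3838
vine 19: 3838 + 220 = 4058
vine 20: 4058 + 220 = 4278
vine 21: 4278 + 220 = 4498
vine 22: 4498 + 220 = 4718
vine 23: 4718 + 220 = 4938
vine 24: 4938 + 220 = 5158
vine 25: 5158 + 220 = 5378
vine 26: 5378 + 220 = 5598
vine 27: 5598 + 220 = 5818
vine 28: 5818 + 220 = 6038
vine 29: 6038 + 220 = 6258
vine 30: 6258 + 220 = 6478
vine 31: 6478 + 220 = 6698
vine 32: 6698 + 220 = 6918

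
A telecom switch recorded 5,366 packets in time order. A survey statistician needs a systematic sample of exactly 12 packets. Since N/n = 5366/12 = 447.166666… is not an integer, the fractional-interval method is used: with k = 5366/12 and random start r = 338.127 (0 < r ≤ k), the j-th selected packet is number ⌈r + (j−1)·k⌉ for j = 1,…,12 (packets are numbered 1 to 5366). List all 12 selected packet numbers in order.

j=1: r + 0k = 338.127 → ⌈·⌉ = 339
j=2: r + 1k = 785.293666… → ⌈·⌉ = 786
j=3: r + 2k = 1232.460333… → ⌈·⌉ = 1233
j=4: r + 3k = 1679.627 → ⌈·⌉ = 1680
j=5: r + 4k = 2126.793666… → ⌈·⌉ = 2127
j=6: r + 5k = 2573.960333… → ⌈·⌉ = 2574
j=7: r + 6k = 3021.127 → ⌈·⌉ = 3022
j=8: r + 7k = 3468.293666… → ⌈·⌉ = 3469
j=9: r + 8k = 3915.460333… → ⌈·⌉ = 3916
j=10: r + 9k = 4362.627 → ⌈·⌉ = 4363
j=11: r + 10k = 4809.793666… → ⌈·⌉ = 4810
j=12: r + 11k = 5256.960333… → ⌈·⌉ = 5257

339, 786, 1233, 1680, 2127, 2574, 3022, 3469, 3916, 4363, 4810, 5257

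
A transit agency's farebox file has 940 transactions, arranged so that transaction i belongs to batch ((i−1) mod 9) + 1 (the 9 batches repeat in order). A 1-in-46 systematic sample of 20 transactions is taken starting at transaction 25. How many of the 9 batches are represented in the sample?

9

Consecutive selections differ by k = 46, so their batch numbers differ by 46 mod 9 = 1.
gcd(46, 9) = 1, so the sample visits 9/1 = 9 distinct residues mod 9.
Start 25 is batch 7; the batches hit are 1, 2, 3, 4, 5, 6, 7, 8, 9.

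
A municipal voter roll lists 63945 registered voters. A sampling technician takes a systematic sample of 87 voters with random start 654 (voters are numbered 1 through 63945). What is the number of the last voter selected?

63864

k = 63945/87 = 735
87th selection = r + (87−1)·k = 654 + 86×735 = 654 + 63210 = 63864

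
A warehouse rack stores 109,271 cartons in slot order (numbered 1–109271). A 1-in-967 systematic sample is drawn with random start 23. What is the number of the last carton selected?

k = 967
113th selection = r + (113−1)·k = 23 + 112×967 = 23 + 108304 = 108327

108327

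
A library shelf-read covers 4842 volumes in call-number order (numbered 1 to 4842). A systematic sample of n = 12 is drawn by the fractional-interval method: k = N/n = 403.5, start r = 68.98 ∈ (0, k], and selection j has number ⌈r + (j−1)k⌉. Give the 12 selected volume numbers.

j=1: r + 0k = 68.98 → ⌈·⌉ = 69
j=2: r + 1k = 472.48 → ⌈·⌉ = 473
j=3: r + 2k = 875.98 → ⌈·⌉ = 876
j=4: r + 3k = 1279.48 → ⌈·⌉ = 1280
j=5: r + 4k = 1682.98 → ⌈·⌉ = 1683
j=6: r + 5k = 2086.48 → ⌈·⌉ = 2087
j=7: r + 6k = 2489.98 → ⌈·⌉ = 2490
j=8: r + 7k = 2893.48 → ⌈·⌉ = 2894
j=9: r + 8k = 3296.98 → ⌈·⌉ = 3297
j=10: r + 9k = 3700.48 → ⌈·⌉ = 3701
j=11: r + 10k = 4103.98 → ⌈·⌉ = 4104
j=12: r + 11k = 4507.48 → ⌈·⌉ = 4508

69, 473, 876, 1280, 1683, 2087, 2490, 2894, 3297, 3701, 4104, 4508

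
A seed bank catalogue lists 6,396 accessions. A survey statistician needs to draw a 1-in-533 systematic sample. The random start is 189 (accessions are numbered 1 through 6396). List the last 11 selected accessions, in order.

722, 1255, 1788, 2321, 2854, 3387, 3920, 4453, 4986, 5519, 6052

2nd selection = 189 + 1×533 = 722
3rd: 722 + 533 = 1255
4th: 1255 + 533 = 1788
5th: 1788 + 533 = 2321
6th: 2321 + 533 = 2854
7th: 2854 + 533 = 3387
8th: 3387 + 533 = 3920
9th: 3920 + 533 = 4453
10th: 4453 + 533 = 4986
11th: 4986 + 533 = 5519
12th: 5519 + 533 = 6052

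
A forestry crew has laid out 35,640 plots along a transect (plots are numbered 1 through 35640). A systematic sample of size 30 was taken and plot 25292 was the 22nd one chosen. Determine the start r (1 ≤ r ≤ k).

344

k = 35640/30 = 1188
r = 25292 − (22−1)×1188 = 25292 − 24948 = 344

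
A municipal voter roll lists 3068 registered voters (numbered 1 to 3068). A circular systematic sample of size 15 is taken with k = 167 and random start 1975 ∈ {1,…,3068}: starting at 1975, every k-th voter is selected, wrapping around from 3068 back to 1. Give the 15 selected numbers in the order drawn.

1975, 2142, 2309, 2476, 2643, 2810, 2977, 76, 243, 410, 577, 744, 911, 1078, 1245

Selection 1: 1975
Selection 2: 1975 + 167 = 2142
Selection 3: 2142 + 167 = 2309
Selection 4: 2309 + 167 = 2476
Selection 5: 2476 + 167 = 2643
Selection 6: 2643 + 167 = 2810
Selection 7: 2810 + 167 = 2977
Selection 8: 2977 + 167 = 3144 → 3144 − 3068 = 76
Selection 9: 76 + 167 = 243
Selection 10: 243 + 167 = 410
Selection 11: 410 + 167 = 577
Selection 12: 577 + 167 = 744
Selection 13: 744 + 167 = 911
Selection 14: 911 + 167 = 1078
Selection 15: 1078 + 167 = 1245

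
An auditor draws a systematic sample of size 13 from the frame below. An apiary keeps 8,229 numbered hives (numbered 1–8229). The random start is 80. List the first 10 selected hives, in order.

80, 713, 1346, 1979, 2612, 3245, 3878, 4511, 5144, 5777

k = N/n = 8229/13 = 633
hive 1: 80
hive 2: 80 + 633 = 713
hive 3: 713 + 633 = 1346
hive 4: 1346 + 633 = 1979
hive 5: 1979 + 633 = 2612
hive 6: 2612 + 633 = 3245
hive 7: 3245 + 633 = 3878
hive 8: 3878 + 633 = 4511
hive 9: 4511 + 633 = 5144
hive 10: 5144 + 633 = 5777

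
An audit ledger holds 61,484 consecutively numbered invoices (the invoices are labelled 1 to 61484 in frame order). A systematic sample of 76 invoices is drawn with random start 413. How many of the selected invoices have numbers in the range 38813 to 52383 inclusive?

k = 61484/76 = 809
First selection ≥ 38813: 413 + ⌈(38813−413)/809⌉·809 = 413 + 48×809 = 39245
Last selection ≤ 52383: 413 + ⌊(52383−413)/809⌋·809 = 413 + 64×809 = 52189
Count = 64 − 48 + 1 = 17

17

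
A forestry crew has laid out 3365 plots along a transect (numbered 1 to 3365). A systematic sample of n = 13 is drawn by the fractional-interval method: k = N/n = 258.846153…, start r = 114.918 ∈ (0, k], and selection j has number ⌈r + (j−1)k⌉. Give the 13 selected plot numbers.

115, 374, 633, 892, 1151, 1410, 1668, 1927, 2186, 2445, 2704, 2963, 3222

j=1: r + 0k = 114.918 → ⌈·⌉ = 115
j=2: r + 1k = 373.764153… → ⌈·⌉ = 374
j=3: r + 2k = 632.610307… → ⌈·⌉ = 633
j=4: r + 3k = 891.456461… → ⌈·⌉ = 892
j=5: r + 4k = 1150.302615… → ⌈·⌉ = 1151
j=6: r + 5k = 1409.148769… → ⌈·⌉ = 1410
j=7: r + 6k = 1667.994923… → ⌈·⌉ = 1668
j=8: r + 7k = 1926.841076… → ⌈·⌉ = 1927
j=9: r + 8k = 2185.687230… → ⌈·⌉ = 2186
j=10: r + 9k = 2444.533384… → ⌈·⌉ = 2445
j=11: r + 10k = 2703.379538… → ⌈·⌉ = 2704
j=12: r + 11k = 2962.225692… → ⌈·⌉ = 2963
j=13: r + 12k = 3221.071846… → ⌈·⌉ = 3222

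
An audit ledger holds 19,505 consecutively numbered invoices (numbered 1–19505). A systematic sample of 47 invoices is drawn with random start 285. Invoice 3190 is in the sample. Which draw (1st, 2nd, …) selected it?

8

k = 19505/47 = 415
position = (3190 − 285)/415 + 1 = 2905/415 + 1 = 7 + 1 = 8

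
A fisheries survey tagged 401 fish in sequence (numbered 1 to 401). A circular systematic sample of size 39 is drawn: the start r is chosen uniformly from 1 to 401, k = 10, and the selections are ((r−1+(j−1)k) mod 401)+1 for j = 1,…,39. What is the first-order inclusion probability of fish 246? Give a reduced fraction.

39/401

For each position j, as r ranges over 1…401 the j-th selection hits every fish exactly once, so fish 246 is selected for exactly 39 of the 401 starts.
Inclusion probability = 39/401.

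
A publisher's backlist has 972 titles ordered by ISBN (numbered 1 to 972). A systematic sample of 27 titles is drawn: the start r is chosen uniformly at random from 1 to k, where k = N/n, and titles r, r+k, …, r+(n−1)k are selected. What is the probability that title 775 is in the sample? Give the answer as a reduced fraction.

k = 972/27 = 36.
Title 775 is selected iff r ≡ 775 (mod 36); exactly one such r in {1,…,36}.
Inclusion probability = 1/36.

1/36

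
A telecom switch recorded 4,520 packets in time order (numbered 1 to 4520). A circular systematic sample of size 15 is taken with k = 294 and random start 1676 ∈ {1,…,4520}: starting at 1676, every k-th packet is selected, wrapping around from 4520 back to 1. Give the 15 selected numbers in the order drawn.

1676, 1970, 2264, 2558, 2852, 3146, 3440, 3734, 4028, 4322, 96, 390, 684, 978, 1272

Selection 1: 1676
Selection 2: 1676 + 294 = 1970
Selection 3: 1970 + 294 = 2264
Selection 4: 2264 + 294 = 2558
Selection 5: 2558 + 294 = 2852
Selection 6: 2852 + 294 = 3146
Selection 7: 3146 + 294 = 3440
Selection 8: 3440 + 294 = 3734
Selection 9: 3734 + 294 = 4028
Selection 10: 4028 + 294 = 4322
Selection 11: 4322 + 294 = 4616 → 4616 − 4520 = 96
Selection 12: 96 + 294 = 390
Selection 13: 390 + 294 = 684
Selection 14: 684 + 294 = 978
Selection 15: 978 + 294 = 1272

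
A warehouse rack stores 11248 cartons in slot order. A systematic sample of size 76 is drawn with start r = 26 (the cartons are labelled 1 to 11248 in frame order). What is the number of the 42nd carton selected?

k = 11248/76 = 148
42nd selection = r + (42−1)·k = 26 + 41×148 = 26 + 6068 = 6094

6094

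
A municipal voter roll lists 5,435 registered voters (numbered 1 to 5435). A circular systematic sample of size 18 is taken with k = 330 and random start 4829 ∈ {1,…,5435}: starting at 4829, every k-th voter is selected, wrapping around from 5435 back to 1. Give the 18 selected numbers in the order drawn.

4829, 5159, 54, 384, 714, 1044, 1374, 1704, 2034, 2364, 2694, 3024, 3354, 3684, 4014, 4344, 4674, 5004

Selection 1: 4829
Selection 2: 4829 + 330 = 5159
Selection 3: 5159 + 330 = 5489 → 5489 − 5435 = 54
Selection 4: 54 + 330 = 384
Selection 5: 384 + 330 = 714
Selection 6: 714 + 330 = 1044
Selection 7: 1044 + 330 = 1374
Selection 8: 1374 + 330 = 1704
Selection 9: 1704 + 330 = 2034
Selection 10: 2034 + 330 = 2364
Selection 11: 2364 + 330 = 2694
Selection 12: 2694 + 330 = 3024
Selection 13: 3024 + 330 = 3354
Selection 14: 3354 + 330 = 3684
Selection 15: 3684 + 330 = 4014
Selection 16: 4014 + 330 = 4344
Selection 17: 4344 + 330 = 4674
Selection 18: 4674 + 330 = 5004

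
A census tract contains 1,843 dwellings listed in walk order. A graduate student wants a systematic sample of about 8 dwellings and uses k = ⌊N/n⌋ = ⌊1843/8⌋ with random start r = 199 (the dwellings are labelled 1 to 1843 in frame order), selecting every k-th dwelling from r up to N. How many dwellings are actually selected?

k = ⌊1843/8⌋ = 230
Achieved size = ⌊(1843 − 199)/230⌋ + 1 = ⌊1644/230⌋ + 1 = 7 + 1 = 8
(last selection: 199 + 7×230 = 1809 ≤ 1843; next would be 2039 > 1843)

8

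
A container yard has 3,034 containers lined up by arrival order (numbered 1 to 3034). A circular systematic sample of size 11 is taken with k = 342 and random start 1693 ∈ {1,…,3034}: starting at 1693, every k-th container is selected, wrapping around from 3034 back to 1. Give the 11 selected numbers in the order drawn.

1693, 2035, 2377, 2719, 27, 369, 711, 1053, 1395, 1737, 2079

Selection 1: 1693
Selection 2: 1693 + 342 = 2035
Selection 3: 2035 + 342 = 2377
Selection 4: 2377 + 342 = 2719
Selection 5: 2719 + 342 = 3061 → 3061 − 3034 = 27
Selection 6: 27 + 342 = 369
Selection 7: 369 + 342 = 711
Selection 8: 711 + 342 = 1053
Selection 9: 1053 + 342 = 1395
Selection 10: 1395 + 342 = 1737
Selection 11: 1737 + 342 = 2079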